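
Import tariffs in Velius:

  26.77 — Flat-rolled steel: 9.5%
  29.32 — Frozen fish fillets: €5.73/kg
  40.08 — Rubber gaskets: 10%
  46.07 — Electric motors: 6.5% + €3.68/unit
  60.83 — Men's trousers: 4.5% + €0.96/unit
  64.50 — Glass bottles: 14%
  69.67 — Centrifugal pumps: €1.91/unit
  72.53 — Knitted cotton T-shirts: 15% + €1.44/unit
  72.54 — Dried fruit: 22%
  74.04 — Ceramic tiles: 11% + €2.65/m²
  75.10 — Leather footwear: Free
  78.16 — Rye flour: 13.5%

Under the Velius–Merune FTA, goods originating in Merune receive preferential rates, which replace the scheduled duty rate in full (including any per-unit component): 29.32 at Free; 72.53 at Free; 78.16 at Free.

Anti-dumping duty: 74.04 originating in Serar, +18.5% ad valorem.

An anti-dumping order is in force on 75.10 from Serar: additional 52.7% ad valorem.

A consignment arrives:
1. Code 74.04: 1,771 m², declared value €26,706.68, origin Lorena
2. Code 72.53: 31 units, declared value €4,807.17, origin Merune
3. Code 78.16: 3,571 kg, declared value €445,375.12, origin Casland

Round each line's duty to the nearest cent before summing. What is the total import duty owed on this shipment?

€67,756.52

Line 1 (74.04, Lorena, 1,771 m², €26,706.68):
Base rate for 74.04 is 11% + €2.65/m².
The additional-duty order on 74.04 targets Serar, not Lorena; it does not apply.
Duty = €26,706.68 × 11% + 1,771 × €2.65 = €7,630.88.
Line 2 (72.53, Merune, 31 units, €4,807.17):
Base rate for 72.53 is 15% + €1.44/unit.
Origin Merune qualifies under the Velius–Merune agreement and 72.53 is covered: preferential rate Free applies instead.
Duty = €4,807.17 × 0% = €0.00.
Line 3 (78.16, Casland, 3,571 kg, €445,375.12):
Base rate for 78.16 is 13.5%.
78.16 has an FTA preferential rate, but origin Casland is not Merune; base rate stands.
Duty = €445,375.12 × 13.5% = €60,125.64.
Total = €7,630.88 + €0.00 + €60,125.64 = €67,756.52.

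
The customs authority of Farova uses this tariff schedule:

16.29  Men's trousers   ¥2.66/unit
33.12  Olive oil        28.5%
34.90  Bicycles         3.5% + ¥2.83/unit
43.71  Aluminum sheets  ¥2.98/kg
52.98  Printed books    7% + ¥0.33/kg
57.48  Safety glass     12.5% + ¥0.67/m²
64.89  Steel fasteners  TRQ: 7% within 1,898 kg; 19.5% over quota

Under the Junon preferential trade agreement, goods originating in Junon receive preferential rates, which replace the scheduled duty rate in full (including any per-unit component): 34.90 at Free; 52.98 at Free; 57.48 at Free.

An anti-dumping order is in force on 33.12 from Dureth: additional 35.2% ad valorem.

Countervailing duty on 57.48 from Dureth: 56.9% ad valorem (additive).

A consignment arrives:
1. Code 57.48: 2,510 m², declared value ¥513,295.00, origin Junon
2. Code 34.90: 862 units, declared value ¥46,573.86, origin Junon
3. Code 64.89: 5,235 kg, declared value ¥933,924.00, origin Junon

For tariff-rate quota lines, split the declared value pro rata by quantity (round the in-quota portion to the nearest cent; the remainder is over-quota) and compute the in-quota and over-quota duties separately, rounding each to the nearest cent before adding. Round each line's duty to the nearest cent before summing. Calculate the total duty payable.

¥139,789.78

Line 1 (57.48, Junon, 2,510 m², ¥513,295.00):
Base rate for 57.48 is 12.5% + ¥0.67/m².
Origin Junon qualifies under the Farova–Junon agreement and 57.48 is covered: preferential rate Free applies instead.
The additional-duty order on 57.48 targets Dureth, not Junon; it does not apply.
Duty = ¥513,295.00 × 0% = ¥0.00.
Line 2 (34.90, Junon, 862 units, ¥46,573.86):
Base rate for 34.90 is 3.5% + ¥2.83/unit.
Origin Junon qualifies under the Farova–Junon agreement and 34.90 is covered: preferential rate Free applies instead.
Duty = ¥46,573.86 × 0% = ¥0.00.
Line 3 (64.89, Junon, 5,235 kg, ¥933,924.00):
Code 64.89 is under a tariff-rate quota (threshold 1,898 kg). In-quota: 1,898 kg at 7%; over-quota: 3,337 kg at 19.5%.
Pro-rata value split: in-quota = ¥933,924.00 × 1,898/5,235 = ¥338,603.20; over-quota = ¥933,924.00 − ¥338,603.20 = ¥595,320.80.
In-quota duty = ¥338,603.20 × 7% = ¥23,702.22. Over-quota duty = ¥595,320.80 × 19.5% = ¥116,087.56.
Line duty = ¥23,702.22 + ¥116,087.56 = ¥139,789.78.
Total = ¥0.00 + ¥0.00 + ¥139,789.78 = ¥139,789.78.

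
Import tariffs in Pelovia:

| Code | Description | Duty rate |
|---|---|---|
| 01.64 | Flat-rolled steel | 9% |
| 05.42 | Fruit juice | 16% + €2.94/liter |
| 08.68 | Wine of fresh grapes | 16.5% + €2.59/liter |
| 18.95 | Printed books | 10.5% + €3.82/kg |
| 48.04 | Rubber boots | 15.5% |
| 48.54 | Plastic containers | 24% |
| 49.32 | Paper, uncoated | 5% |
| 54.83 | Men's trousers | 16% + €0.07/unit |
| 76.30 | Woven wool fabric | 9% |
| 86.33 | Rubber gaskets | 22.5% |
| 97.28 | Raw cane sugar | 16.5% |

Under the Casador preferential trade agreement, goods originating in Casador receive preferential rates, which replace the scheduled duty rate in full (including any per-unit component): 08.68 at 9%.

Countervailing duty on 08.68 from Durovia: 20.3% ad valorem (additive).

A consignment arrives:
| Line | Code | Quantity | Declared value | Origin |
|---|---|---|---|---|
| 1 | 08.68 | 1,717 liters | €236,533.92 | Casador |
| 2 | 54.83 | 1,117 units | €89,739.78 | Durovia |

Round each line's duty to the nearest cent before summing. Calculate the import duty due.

€35,724.60

Line 1 (08.68, Casador, 1,717 liters, €236,533.92):
Base rate for 08.68 is 16.5% + €2.59/liter.
Origin Casador qualifies under the Pelovia–Casador agreement and 08.68 is covered: preferential rate 9% applies instead.
The additional-duty order on 08.68 targets Durovia, not Casador; it does not apply.
Duty = €236,533.92 × 9% = €21,288.05.
Line 2 (54.83, Durovia, 1,117 units, €89,739.78):
Base rate for 54.83 is 16% + €0.07/unit.
Duty = €89,739.78 × 16% + 1,117 × €0.07 = €14,436.55.
Total = €21,288.05 + €14,436.55 = €35,724.60.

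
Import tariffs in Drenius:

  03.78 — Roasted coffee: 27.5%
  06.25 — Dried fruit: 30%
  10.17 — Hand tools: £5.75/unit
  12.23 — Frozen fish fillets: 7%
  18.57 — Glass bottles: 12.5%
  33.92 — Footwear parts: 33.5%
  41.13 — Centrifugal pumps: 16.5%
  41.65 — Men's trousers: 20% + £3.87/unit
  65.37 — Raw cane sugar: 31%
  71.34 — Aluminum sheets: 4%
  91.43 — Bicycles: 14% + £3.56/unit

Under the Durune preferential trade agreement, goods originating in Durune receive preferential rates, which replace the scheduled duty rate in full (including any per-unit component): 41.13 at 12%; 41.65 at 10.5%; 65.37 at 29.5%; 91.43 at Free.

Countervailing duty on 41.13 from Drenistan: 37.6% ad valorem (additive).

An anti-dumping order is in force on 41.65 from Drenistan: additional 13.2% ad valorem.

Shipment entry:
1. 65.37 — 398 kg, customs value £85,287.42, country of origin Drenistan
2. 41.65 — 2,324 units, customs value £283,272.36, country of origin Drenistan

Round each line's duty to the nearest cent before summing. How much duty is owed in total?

£129,479.40

Line 1 (65.37, Drenistan, 398 kg, £85,287.42):
Base rate for 65.37 is 31%.
65.37 has an FTA preferential rate, but origin Drenistan is not Durune; base rate stands.
Duty = £85,287.42 × 31% = £26,439.10.
Line 2 (41.65, Drenistan, 2,324 units, £283,272.36):
Base rate for 41.65 is 20% + £3.87/unit.
41.65 has an FTA preferential rate, but origin Drenistan is not Durune; base rate stands.
Additional duty on 41.65 from Drenistan: +13.2%. Applied ad valorem rate: 20% + 13.2% = 33.2%.
Duty = £283,272.36 × 33.2% + 2,324 × £3.87 = £103,040.30.
Total = £26,439.10 + £103,040.30 = £129,479.40.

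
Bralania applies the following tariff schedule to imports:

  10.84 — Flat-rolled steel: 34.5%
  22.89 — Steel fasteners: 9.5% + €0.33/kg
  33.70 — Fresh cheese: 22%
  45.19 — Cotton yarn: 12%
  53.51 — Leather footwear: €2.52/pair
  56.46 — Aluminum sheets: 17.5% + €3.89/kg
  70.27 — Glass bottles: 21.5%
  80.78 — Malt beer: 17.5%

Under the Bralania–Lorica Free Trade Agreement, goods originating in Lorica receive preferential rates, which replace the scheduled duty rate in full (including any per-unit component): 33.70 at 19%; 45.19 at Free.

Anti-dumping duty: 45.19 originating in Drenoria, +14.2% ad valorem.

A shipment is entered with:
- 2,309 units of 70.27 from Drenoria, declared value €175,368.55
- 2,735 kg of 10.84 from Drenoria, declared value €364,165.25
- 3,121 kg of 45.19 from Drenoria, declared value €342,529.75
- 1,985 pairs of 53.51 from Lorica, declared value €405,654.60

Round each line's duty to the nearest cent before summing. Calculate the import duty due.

Line 1 (70.27, Drenoria, 2,309 units, €175,368.55):
Base rate for 70.27 is 21.5%.
Duty = €175,368.55 × 21.5% = €37,704.24.
Line 2 (10.84, Drenoria, 2,735 kg, €364,165.25):
Base rate for 10.84 is 34.5%.
Duty = €364,165.25 × 34.5% = €125,637.01.
Line 3 (45.19, Drenoria, 3,121 kg, €342,529.75):
Base rate for 45.19 is 12%.
45.19 has an FTA preferential rate, but origin Drenoria is not Lorica; base rate stands.
Additional duty on 45.19 from Drenoria: +14.2%. Applied ad valorem rate: 12% + 14.2% = 26.2%.
Duty = €342,529.75 × 26.2% = €89,742.79.
Line 4 (53.51, Lorica, 1,985 pairs, €405,654.60):
Base rate for 53.51 is €2.52/pair.
Origin Lorica is the FTA partner but 53.51 is not on the preference list; base rate stands.
Duty = 1,985 × €2.52 = €5,002.20.
Total = €37,704.24 + €125,637.01 + €89,742.79 + €5,002.20 = €258,086.24.

€258,086.24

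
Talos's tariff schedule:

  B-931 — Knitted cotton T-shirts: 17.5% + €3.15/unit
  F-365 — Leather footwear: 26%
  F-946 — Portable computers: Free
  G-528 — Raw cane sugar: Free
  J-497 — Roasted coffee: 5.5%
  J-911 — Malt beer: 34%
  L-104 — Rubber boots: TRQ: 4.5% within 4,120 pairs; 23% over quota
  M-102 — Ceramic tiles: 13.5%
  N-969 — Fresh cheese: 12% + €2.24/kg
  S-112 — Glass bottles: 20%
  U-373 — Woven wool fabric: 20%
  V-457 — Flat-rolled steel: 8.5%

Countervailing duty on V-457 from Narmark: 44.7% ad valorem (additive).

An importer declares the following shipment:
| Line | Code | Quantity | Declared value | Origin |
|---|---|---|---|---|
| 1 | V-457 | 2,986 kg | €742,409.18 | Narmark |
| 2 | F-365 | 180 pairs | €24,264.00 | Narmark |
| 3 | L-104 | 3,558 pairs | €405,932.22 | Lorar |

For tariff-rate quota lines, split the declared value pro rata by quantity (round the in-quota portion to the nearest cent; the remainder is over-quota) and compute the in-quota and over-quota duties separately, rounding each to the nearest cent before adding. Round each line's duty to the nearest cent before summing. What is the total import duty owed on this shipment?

Line 1 (V-457, Narmark, 2,986 kg, €742,409.18):
Base rate for V-457 is 8.5%.
Additional duty on V-457 from Narmark: +44.7%. Applied ad valorem rate: 8.5% + 44.7% = 53.2%.
Duty = €742,409.18 × 53.2% = €394,961.68.
Line 2 (F-365, Narmark, 180 pairs, €24,264.00):
Base rate for F-365 is 26%.
Duty = €24,264.00 × 26% = €6,308.64.
Line 3 (L-104, Lorar, 3,558 pairs, €405,932.22):
Code L-104 is under a tariff-rate quota (threshold 4,120 pairs). Quantity 3,558 pairs is within the quota, so the in-quota rate 4.5% applies to the full value.
Duty = €405,932.22 × 4.5% = €18,266.95.
Total = €394,961.68 + €6,308.64 + €18,266.95 = €419,537.27.

€419,537.27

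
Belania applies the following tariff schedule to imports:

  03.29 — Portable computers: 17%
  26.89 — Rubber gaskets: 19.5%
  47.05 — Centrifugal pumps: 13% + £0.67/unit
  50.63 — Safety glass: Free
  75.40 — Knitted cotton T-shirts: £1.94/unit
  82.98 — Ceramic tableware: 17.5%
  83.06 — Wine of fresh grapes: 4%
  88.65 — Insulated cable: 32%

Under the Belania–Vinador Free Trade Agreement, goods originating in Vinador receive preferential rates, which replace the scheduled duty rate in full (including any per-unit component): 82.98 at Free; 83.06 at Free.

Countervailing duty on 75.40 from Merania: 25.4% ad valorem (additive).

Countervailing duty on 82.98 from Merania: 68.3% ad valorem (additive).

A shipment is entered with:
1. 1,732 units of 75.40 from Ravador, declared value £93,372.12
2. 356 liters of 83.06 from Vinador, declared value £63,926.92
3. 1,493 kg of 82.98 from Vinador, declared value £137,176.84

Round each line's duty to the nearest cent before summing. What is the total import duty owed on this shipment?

Line 1 (75.40, Ravador, 1,732 units, £93,372.12):
Base rate for 75.40 is £1.94/unit.
The additional-duty order on 75.40 targets Merania, not Ravador; it does not apply.
Duty = 1,732 × £1.94 = £3,360.08.
Line 2 (83.06, Vinador, 356 liters, £63,926.92):
Base rate for 83.06 is 4%.
Origin Vinador qualifies under the Belania–Vinador agreement and 83.06 is covered: preferential rate Free applies instead.
Duty = £63,926.92 × 0% = £0.00.
Line 3 (82.98, Vinador, 1,493 kg, £137,176.84):
Base rate for 82.98 is 17.5%.
Origin Vinador qualifies under the Belania–Vinador agreement and 82.98 is covered: preferential rate Free applies instead.
The additional-duty order on 82.98 targets Merania, not Vinador; it does not apply.
Duty = £137,176.84 × 0% = £0.00.
Total = £3,360.08 + £0.00 + £0.00 = £3,360.08.

£3,360.08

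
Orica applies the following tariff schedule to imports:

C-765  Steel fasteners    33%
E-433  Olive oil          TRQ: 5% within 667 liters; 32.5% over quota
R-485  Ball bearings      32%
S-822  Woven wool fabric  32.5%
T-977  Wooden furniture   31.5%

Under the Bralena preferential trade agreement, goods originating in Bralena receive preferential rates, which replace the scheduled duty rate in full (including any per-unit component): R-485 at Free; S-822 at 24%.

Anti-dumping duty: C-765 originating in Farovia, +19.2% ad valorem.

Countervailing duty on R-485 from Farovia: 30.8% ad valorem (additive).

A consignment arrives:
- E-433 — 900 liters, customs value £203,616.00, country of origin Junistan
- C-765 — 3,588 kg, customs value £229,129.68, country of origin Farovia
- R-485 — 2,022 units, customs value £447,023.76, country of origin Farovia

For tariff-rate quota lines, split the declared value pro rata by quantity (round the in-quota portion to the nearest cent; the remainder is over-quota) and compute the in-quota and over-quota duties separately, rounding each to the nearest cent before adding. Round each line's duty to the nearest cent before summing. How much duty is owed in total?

Line 1 (E-433, Junistan, 900 liters, £203,616.00):
Code E-433 is under a tariff-rate quota (threshold 667 liters). In-quota: 667 liters at 5%; over-quota: 233 liters at 32.5%.
Pro-rata value split: in-quota = £203,616.00 × 667/900 = £150,902.08; over-quota = £203,616.00 − £150,902.08 = £52,713.92.
In-quota duty = £150,902.08 × 5% = £7,545.10. Over-quota duty = £52,713.92 × 32.5% = £17,132.02.
Line duty = £7,545.10 + £17,132.02 = £24,677.12.
Line 2 (C-765, Farovia, 3,588 kg, £229,129.68):
Base rate for C-765 is 33%.
Additional duty on C-765 from Farovia: +19.2%. Applied ad valorem rate: 33% + 19.2% = 52.2%.
Duty = £229,129.68 × 52.2% = £119,605.69.
Line 3 (R-485, Farovia, 2,022 units, £447,023.76):
Base rate for R-485 is 32%.
R-485 has an FTA preferential rate, but origin Farovia is not Bralena; base rate stands.
Additional duty on R-485 from Farovia: +30.8%. Applied ad valorem rate: 32% + 30.8% = 62.8%.
Duty = £447,023.76 × 62.8% = £280,730.92.
Total = £24,677.12 + £119,605.69 + £280,730.92 = £425,013.73.

£425,013.73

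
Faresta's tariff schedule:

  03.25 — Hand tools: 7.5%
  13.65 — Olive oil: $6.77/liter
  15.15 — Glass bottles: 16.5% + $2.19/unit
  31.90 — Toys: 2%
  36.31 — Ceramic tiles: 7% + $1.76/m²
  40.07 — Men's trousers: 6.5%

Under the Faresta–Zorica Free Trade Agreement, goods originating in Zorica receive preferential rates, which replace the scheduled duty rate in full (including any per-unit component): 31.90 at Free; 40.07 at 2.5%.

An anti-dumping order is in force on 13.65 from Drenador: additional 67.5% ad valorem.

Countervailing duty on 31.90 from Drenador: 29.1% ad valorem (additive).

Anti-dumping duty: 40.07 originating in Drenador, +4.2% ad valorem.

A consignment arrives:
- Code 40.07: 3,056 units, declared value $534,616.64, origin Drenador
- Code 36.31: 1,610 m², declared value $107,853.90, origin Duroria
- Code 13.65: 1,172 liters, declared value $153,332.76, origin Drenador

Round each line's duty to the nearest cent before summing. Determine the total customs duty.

Line 1 (40.07, Drenador, 3,056 units, $534,616.64):
Base rate for 40.07 is 6.5%.
40.07 has an FTA preferential rate, but origin Drenador is not Zorica; base rate stands.
Additional duty on 40.07 from Drenador: +4.2%. Applied ad valorem rate: 6.5% + 4.2% = 10.7%.
Duty = $534,616.64 × 10.7% = $57,203.98.
Line 2 (36.31, Duroria, 1,610 m², $107,853.90):
Base rate for 36.31 is 7% + $1.76/m².
Duty = $107,853.90 × 7% + 1,610 × $1.76 = $10,383.37.
Line 3 (13.65, Drenador, 1,172 liters, $153,332.76):
Base rate for 13.65 is $6.77/liter.
Additional duty on 13.65 from Drenador: +67.5% ad valorem. Applied ad valorem rate = 67.5%.
Duty = $153,332.76 × 67.5% + 1,172 × $6.77 = $111,434.05.
Total = $57,203.98 + $10,383.37 + $111,434.05 = $179,021.40.

$179,021.40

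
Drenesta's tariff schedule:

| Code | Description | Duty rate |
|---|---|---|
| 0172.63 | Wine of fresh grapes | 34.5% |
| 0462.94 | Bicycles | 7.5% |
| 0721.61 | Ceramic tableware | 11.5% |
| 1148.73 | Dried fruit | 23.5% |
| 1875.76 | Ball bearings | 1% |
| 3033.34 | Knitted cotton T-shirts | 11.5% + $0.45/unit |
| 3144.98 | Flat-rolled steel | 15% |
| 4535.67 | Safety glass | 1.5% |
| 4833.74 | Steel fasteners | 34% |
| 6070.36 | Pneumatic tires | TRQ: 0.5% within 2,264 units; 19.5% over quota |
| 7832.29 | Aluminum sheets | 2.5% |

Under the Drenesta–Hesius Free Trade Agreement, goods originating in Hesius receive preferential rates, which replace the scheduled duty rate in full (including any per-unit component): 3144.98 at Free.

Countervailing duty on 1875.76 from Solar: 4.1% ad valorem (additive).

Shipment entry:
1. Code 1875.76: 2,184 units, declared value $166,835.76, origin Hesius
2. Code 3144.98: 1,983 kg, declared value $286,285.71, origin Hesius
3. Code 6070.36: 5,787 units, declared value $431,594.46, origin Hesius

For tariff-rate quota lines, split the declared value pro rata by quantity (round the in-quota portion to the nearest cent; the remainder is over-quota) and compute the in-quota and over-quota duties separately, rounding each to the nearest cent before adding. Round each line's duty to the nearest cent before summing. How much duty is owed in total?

$53,747.95

Line 1 (1875.76, Hesius, 2,184 units, $166,835.76):
Base rate for 1875.76 is 1%.
Origin Hesius is the FTA partner but 1875.76 is not on the preference list; base rate stands.
The additional-duty order on 1875.76 targets Solar, not Hesius; it does not apply.
Duty = $166,835.76 × 1% = $1,668.36.
Line 2 (3144.98, Hesius, 1,983 kg, $286,285.71):
Base rate for 3144.98 is 15%.
Origin Hesius qualifies under the Drenesta–Hesius agreement and 3144.98 is covered: preferential rate Free applies instead.
Duty = $286,285.71 × 0% = $0.00.
Line 3 (6070.36, Hesius, 5,787 units, $431,594.46):
Code 6070.36 is under a tariff-rate quota (threshold 2,264 units). In-quota: 2,264 units at 0.5%; over-quota: 3,523 units at 19.5%.
Pro-rata value split: in-quota = $431,594.46 × 2,264/5,787 = $168,849.12; over-quota = $431,594.46 − $168,849.12 = $262,745.34.
In-quota duty = $168,849.12 × 0.5% = $844.25. Over-quota duty = $262,745.34 × 19.5% = $51,235.34.
Line duty = $844.25 + $51,235.34 = $52,079.59.
Total = $1,668.36 + $0.00 + $52,079.59 = $53,747.95.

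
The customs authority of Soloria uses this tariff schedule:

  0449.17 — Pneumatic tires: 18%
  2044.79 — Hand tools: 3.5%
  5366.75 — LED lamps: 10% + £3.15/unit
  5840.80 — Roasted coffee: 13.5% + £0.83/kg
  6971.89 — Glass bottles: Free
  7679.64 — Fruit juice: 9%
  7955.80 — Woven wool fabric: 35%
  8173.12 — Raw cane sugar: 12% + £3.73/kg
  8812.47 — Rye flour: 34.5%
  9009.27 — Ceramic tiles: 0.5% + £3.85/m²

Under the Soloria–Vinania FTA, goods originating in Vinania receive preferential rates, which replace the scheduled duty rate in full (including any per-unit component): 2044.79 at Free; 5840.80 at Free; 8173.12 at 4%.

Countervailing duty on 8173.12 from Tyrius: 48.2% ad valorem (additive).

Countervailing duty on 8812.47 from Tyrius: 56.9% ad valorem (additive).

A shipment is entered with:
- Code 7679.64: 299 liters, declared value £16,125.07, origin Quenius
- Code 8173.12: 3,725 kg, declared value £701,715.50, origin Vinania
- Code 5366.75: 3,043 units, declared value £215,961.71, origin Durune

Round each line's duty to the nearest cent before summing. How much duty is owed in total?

£60,701.50

Line 1 (7679.64, Quenius, 299 liters, £16,125.07):
Base rate for 7679.64 is 9%.
Duty = £16,125.07 × 9% = £1,451.26.
Line 2 (8173.12, Vinania, 3,725 kg, £701,715.50):
Base rate for 8173.12 is 12% + £3.73/kg.
Origin Vinania qualifies under the Soloria–Vinania agreement and 8173.12 is covered: preferential rate 4% applies instead.
The additional-duty order on 8173.12 targets Tyrius, not Vinania; it does not apply.
Duty = £701,715.50 × 4% = £28,068.62.
Line 3 (5366.75, Durune, 3,043 units, £215,961.71):
Base rate for 5366.75 is 10% + £3.15/unit.
Duty = £215,961.71 × 10% + 3,043 × £3.15 = £31,181.62.
Total = £1,451.26 + £28,068.62 + £31,181.62 = £60,701.50.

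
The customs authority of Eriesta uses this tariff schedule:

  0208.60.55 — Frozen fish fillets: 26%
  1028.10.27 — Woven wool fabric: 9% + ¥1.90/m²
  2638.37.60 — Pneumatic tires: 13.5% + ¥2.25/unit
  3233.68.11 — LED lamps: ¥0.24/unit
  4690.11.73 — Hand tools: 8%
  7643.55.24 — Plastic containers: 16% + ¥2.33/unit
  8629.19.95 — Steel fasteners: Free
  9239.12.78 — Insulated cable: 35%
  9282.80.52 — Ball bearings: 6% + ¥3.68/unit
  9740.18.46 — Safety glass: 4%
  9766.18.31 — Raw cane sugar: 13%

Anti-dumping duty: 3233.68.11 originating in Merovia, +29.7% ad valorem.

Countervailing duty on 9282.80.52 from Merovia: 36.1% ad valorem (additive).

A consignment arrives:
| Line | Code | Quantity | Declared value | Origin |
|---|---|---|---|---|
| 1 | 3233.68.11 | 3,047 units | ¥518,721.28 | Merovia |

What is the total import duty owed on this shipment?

¥154,791.50

Line 1 (3233.68.11, Merovia, 3,047 units, ¥518,721.28):
Base rate for 3233.68.11 is ¥0.24/unit.
Additional duty on 3233.68.11 from Merovia: +29.7% ad valorem. Applied ad valorem rate = 29.7%.
Duty = ¥518,721.28 × 29.7% + 3,047 × ¥0.24 = ¥154,791.50.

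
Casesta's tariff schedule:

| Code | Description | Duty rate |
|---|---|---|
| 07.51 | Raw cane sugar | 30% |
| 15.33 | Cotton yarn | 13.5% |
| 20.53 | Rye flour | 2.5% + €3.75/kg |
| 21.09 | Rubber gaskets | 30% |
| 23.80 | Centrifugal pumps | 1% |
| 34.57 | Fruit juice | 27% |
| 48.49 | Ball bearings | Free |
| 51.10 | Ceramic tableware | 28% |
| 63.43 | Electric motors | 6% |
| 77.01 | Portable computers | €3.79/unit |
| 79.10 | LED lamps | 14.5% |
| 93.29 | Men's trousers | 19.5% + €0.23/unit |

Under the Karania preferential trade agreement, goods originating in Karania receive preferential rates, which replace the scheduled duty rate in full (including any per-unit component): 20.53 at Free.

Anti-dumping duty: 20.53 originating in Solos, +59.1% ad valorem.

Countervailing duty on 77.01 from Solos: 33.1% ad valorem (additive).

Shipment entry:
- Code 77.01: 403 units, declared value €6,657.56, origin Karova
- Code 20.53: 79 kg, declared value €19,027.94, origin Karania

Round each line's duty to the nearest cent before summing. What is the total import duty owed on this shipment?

€1,527.37

Line 1 (77.01, Karova, 403 units, €6,657.56):
Base rate for 77.01 is €3.79/unit.
The additional-duty order on 77.01 targets Solos, not Karova; it does not apply.
Duty = 403 × €3.79 = €1,527.37.
Line 2 (20.53, Karania, 79 kg, €19,027.94):
Base rate for 20.53 is 2.5% + €3.75/kg.
Origin Karania qualifies under the Casesta–Karania agreement and 20.53 is covered: preferential rate Free applies instead.
The additional-duty order on 20.53 targets Solos, not Karania; it does not apply.
Duty = €19,027.94 × 0% = €0.00.
Total = €1,527.37 + €0.00 = €1,527.37.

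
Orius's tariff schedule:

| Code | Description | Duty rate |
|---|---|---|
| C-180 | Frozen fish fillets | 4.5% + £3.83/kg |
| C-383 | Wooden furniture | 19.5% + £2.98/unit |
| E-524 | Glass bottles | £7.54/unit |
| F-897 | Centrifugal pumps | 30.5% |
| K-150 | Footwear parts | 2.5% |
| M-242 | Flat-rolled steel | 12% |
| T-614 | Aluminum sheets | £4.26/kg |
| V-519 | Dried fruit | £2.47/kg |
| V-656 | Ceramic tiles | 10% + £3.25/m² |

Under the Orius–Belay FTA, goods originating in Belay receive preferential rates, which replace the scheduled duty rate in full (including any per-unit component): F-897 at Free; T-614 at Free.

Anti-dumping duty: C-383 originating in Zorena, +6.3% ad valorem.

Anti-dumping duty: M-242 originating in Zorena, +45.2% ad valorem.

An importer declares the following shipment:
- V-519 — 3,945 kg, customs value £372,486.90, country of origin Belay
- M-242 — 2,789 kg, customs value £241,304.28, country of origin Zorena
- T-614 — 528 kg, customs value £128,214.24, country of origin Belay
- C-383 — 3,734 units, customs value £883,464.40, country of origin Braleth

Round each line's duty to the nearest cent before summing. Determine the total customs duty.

£331,173.08

Line 1 (V-519, Belay, 3,945 kg, £372,486.90):
Base rate for V-519 is £2.47/kg.
Origin Belay is the FTA partner but V-519 is not on the preference list; base rate stands.
Duty = 3,945 × £2.47 = £9,744.15.
Line 2 (M-242, Zorena, 2,789 kg, £241,304.28):
Base rate for M-242 is 12%.
Additional duty on M-242 from Zorena: +45.2%. Applied ad valorem rate: 12% + 45.2% = 57.2%.
Duty = £241,304.28 × 57.2% = £138,026.05.
Line 3 (T-614, Belay, 528 kg, £128,214.24):
Base rate for T-614 is £4.26/kg.
Origin Belay qualifies under the Orius–Belay agreement and T-614 is covered: preferential rate Free applies instead.
Duty = £128,214.24 × 0% = £0.00.
Line 4 (C-383, Braleth, 3,734 units, £883,464.40):
Base rate for C-383 is 19.5% + £2.98/unit.
The additional-duty order on C-383 targets Zorena, not Braleth; it does not apply.
Duty = £883,464.40 × 19.5% + 3,734 × £2.98 = £183,402.88.
Total = £9,744.15 + £138,026.05 + £0.00 + £183,402.88 = £331,173.08.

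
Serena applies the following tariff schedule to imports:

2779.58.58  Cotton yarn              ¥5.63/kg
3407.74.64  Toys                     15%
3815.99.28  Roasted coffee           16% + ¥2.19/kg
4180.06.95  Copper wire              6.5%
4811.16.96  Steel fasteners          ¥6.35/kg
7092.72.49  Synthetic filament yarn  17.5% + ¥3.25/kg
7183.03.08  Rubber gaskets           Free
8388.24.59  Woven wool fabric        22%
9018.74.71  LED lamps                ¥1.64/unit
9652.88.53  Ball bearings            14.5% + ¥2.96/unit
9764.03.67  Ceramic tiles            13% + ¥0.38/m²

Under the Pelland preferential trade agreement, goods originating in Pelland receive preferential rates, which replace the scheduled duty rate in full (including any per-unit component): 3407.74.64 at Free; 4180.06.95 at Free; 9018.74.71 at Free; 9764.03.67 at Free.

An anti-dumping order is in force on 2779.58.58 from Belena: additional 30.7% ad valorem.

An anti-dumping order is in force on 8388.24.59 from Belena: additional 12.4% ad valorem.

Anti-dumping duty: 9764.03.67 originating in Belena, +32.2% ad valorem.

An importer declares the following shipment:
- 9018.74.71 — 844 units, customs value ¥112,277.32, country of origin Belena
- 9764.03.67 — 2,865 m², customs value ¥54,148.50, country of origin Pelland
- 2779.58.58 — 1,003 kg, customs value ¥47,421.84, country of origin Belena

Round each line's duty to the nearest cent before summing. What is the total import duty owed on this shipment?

Line 1 (9018.74.71, Belena, 844 units, ¥112,277.32):
Base rate for 9018.74.71 is ¥1.64/unit.
9018.74.71 has an FTA preferential rate, but origin Belena is not Pelland; base rate stands.
Duty = 844 × ¥1.64 = ¥1,384.16.
Line 2 (9764.03.67, Pelland, 2,865 m², ¥54,148.50):
Base rate for 9764.03.67 is 13% + ¥0.38/m².
Origin Pelland qualifies under the Serena–Pelland agreement and 9764.03.67 is covered: preferential rate Free applies instead.
The additional-duty order on 9764.03.67 targets Belena, not Pelland; it does not apply.
Duty = ¥54,148.50 × 0% = ¥0.00.
Line 3 (2779.58.58, Belena, 1,003 kg, ¥47,421.84):
Base rate for 2779.58.58 is ¥5.63/kg.
Additional duty on 2779.58.58 from Belena: +30.7% ad valorem. Applied ad valorem rate = 30.7%.
Duty = ¥47,421.84 × 30.7% + 1,003 × ¥5.63 = ¥20,205.39.
Total = ¥1,384.16 + ¥0.00 + ¥20,205.39 = ¥21,589.55.

¥21,589.55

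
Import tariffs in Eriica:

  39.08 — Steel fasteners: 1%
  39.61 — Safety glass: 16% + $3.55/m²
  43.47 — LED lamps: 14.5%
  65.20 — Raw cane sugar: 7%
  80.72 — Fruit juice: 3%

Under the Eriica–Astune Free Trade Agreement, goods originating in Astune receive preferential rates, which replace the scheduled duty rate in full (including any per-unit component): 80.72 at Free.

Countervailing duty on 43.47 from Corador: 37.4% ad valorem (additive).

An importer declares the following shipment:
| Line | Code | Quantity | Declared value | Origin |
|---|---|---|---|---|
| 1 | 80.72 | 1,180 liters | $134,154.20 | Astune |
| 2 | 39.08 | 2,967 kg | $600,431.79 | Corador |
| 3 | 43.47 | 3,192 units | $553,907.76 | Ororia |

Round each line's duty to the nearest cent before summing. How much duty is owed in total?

Line 1 (80.72, Astune, 1,180 liters, $134,154.20):
Base rate for 80.72 is 3%.
Origin Astune qualifies under the Eriica–Astune agreement and 80.72 is covered: preferential rate Free applies instead.
Duty = $134,154.20 × 0% = $0.00.
Line 2 (39.08, Corador, 2,967 kg, $600,431.79):
Base rate for 39.08 is 1%.
Duty = $600,431.79 × 1% = $6,004.32.
Line 3 (43.47, Ororia, 3,192 units, $553,907.76):
Base rate for 43.47 is 14.5%.
The additional-duty order on 43.47 targets Corador, not Ororia; it does not apply.
Duty = $553,907.76 × 14.5% = $80,316.63.
Total = $0.00 + $6,004.32 + $80,316.63 = $86,320.95.

$86,320.95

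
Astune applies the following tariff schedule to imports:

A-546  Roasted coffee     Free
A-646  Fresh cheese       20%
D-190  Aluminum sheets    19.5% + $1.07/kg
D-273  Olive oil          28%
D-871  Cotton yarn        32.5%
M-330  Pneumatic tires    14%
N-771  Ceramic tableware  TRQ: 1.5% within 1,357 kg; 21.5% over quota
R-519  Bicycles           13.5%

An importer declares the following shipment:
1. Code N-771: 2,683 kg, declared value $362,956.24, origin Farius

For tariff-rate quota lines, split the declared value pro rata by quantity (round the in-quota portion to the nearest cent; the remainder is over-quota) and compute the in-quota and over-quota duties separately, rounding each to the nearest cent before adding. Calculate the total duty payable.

Line 1 (N-771, Farius, 2,683 kg, $362,956.24):
Code N-771 is under a tariff-rate quota (threshold 1,357 kg). In-quota: 1,357 kg at 1.5%; over-quota: 1,326 kg at 21.5%.
Pro-rata value split: in-quota = $362,956.24 × 1,357/2,683 = $183,574.96; over-quota = $362,956.24 − $183,574.96 = $179,381.28.
In-quota duty = $183,574.96 × 1.5% = $2,753.62. Over-quota duty = $179,381.28 × 21.5% = $38,566.98.
Line duty = $2,753.62 + $38,566.98 = $41,320.60.

$41,320.60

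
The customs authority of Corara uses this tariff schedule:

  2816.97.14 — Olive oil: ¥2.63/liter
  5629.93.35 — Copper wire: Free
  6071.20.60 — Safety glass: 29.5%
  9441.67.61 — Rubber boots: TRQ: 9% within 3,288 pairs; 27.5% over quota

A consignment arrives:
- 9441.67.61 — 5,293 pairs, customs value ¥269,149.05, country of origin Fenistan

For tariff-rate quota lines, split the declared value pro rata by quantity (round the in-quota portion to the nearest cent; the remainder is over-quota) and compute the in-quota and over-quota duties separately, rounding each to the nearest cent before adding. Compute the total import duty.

Line 1 (9441.67.61, Fenistan, 5,293 pairs, ¥269,149.05):
Code 9441.67.61 is under a tariff-rate quota (threshold 3,288 pairs). In-quota: 3,288 pairs at 9%; over-quota: 2,005 pairs at 27.5%.
Pro-rata value split: in-quota = ¥269,149.05 × 3,288/5,293 = ¥167,194.80; over-quota = ¥269,149.05 − ¥167,194.80 = ¥101,954.25.
In-quota duty = ¥167,194.80 × 9% = ¥15,047.53. Over-quota duty = ¥101,954.25 × 27.5% = ¥28,037.42.
Line duty = ¥15,047.53 + ¥28,037.42 = ¥43,084.95.

¥43,084.95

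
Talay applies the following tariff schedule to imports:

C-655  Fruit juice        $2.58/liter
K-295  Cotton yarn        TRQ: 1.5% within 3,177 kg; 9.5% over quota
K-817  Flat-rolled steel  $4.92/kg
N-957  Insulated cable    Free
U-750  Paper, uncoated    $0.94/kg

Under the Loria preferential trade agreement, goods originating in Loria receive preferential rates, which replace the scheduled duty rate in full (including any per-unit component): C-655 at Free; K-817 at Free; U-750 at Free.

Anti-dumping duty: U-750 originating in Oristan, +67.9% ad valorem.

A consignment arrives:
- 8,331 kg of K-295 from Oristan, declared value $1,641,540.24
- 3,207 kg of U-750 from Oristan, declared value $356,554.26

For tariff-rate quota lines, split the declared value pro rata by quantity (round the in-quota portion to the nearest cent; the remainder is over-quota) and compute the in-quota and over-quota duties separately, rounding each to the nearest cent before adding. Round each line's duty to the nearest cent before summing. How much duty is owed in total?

$350,981.56

Line 1 (K-295, Oristan, 8,331 kg, $1,641,540.24):
Code K-295 is under a tariff-rate quota (threshold 3,177 kg). In-quota: 3,177 kg at 1.5%; over-quota: 5,154 kg at 9.5%.
Pro-rata value split: in-quota = $1,641,540.24 × 3,177/8,331 = $625,996.08; over-quota = $1,641,540.24 − $625,996.08 = $1,015,544.16.
In-quota duty = $625,996.08 × 1.5% = $9,389.94. Over-quota duty = $1,015,544.16 × 9.5% = $96,476.70.
Line duty = $9,389.94 + $96,476.70 = $105,866.64.
Line 2 (U-750, Oristan, 3,207 kg, $356,554.26):
Base rate for U-750 is $0.94/kg.
U-750 has an FTA preferential rate, but origin Oristan is not Loria; base rate stands.
Additional duty on U-750 from Oristan: +67.9% ad valorem. Applied ad valorem rate = 67.9%.
Duty = $356,554.26 × 67.9% + 3,207 × $0.94 = $245,114.92.
Total = $105,866.64 + $245,114.92 = $350,981.56.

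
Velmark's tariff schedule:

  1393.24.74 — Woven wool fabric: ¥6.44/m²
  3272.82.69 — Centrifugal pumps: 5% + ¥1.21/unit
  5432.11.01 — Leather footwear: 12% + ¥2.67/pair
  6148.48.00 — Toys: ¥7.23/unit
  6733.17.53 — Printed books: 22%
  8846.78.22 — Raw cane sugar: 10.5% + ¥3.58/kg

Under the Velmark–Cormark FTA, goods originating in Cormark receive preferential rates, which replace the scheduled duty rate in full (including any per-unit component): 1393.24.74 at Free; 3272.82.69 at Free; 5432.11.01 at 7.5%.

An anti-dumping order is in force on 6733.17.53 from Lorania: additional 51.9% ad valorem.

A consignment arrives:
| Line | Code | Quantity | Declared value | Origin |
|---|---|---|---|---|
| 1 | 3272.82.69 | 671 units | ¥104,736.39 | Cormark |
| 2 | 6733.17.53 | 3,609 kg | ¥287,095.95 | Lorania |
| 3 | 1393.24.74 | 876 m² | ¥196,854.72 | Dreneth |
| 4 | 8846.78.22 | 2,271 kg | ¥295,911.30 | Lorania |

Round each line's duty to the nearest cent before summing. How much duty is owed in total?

Line 1 (3272.82.69, Cormark, 671 units, ¥104,736.39):
Base rate for 3272.82.69 is 5% + ¥1.21/unit.
Origin Cormark qualifies under the Velmark–Cormark agreement and 3272.82.69 is covered: preferential rate Free applies instead.
Duty = ¥104,736.39 × 0% = ¥0.00.
Line 2 (6733.17.53, Lorania, 3,609 kg, ¥287,095.95):
Base rate for 6733.17.53 is 22%.
Additional duty on 6733.17.53 from Lorania: +51.9%. Applied ad valorem rate: 22% + 51.9% = 73.9%.
Duty = ¥287,095.95 × 73.9% = ¥212,163.91.
Line 3 (1393.24.74, Dreneth, 876 m², ¥196,854.72):
Base rate for 1393.24.74 is ¥6.44/m².
1393.24.74 has an FTA preferential rate, but origin Dreneth is not Cormark; base rate stands.
Duty = 876 × ¥6.44 = ¥5,641.44.
Line 4 (8846.78.22, Lorania, 2,271 kg, ¥295,911.30):
Base rate for 8846.78.22 is 10.5% + ¥3.58/kg.
Duty = ¥295,911.30 × 10.5% + 2,271 × ¥3.58 = ¥39,200.87.
Total = ¥0.00 + ¥212,163.91 + ¥5,641.44 + ¥39,200.87 = ¥257,006.22.

¥257,006.22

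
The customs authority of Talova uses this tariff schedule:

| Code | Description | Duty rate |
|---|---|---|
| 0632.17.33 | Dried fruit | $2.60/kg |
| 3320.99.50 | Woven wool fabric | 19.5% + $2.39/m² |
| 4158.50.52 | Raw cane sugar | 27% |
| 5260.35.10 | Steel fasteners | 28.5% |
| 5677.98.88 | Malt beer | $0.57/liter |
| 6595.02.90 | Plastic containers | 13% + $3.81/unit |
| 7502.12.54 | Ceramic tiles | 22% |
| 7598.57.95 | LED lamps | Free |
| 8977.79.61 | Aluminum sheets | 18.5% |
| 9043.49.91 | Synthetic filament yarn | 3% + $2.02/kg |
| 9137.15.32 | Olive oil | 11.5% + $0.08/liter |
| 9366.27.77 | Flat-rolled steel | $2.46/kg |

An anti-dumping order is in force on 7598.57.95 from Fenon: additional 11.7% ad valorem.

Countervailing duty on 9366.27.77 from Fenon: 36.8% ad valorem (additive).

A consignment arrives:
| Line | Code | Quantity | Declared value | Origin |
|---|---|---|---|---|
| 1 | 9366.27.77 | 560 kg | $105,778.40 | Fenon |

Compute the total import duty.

$40,304.05

Line 1 (9366.27.77, Fenon, 560 kg, $105,778.40):
Base rate for 9366.27.77 is $2.46/kg.
Additional duty on 9366.27.77 from Fenon: +36.8% ad valorem. Applied ad valorem rate = 36.8%.
Duty = $105,778.40 × 36.8% + 560 × $2.46 = $40,304.05.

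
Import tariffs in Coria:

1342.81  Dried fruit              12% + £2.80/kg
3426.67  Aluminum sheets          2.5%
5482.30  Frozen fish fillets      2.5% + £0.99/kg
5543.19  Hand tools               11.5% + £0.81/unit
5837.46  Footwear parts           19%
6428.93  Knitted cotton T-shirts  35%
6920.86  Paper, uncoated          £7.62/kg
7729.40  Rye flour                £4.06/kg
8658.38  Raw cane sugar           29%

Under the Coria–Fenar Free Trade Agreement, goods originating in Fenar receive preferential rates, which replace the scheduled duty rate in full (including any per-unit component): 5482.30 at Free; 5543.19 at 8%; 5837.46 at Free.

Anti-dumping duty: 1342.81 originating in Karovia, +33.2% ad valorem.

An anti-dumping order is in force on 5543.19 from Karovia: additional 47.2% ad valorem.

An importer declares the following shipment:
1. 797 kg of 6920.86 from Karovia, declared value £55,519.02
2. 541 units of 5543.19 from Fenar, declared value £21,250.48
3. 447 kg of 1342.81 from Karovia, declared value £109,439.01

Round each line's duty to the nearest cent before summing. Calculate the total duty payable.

£58,491.21

Line 1 (6920.86, Karovia, 797 kg, £55,519.02):
Base rate for 6920.86 is £7.62/kg.
Duty = 797 × £7.62 = £6,073.14.
Line 2 (5543.19, Fenar, 541 units, £21,250.48):
Base rate for 5543.19 is 11.5% + £0.81/unit.
Origin Fenar qualifies under the Coria–Fenar agreement and 5543.19 is covered: preferential rate 8% applies instead.
The additional-duty order on 5543.19 targets Karovia, not Fenar; it does not apply.
Duty = £21,250.48 × 8% = £1,700.04.
Line 3 (1342.81, Karovia, 447 kg, £109,439.01):
Base rate for 1342.81 is 12% + £2.80/kg.
Additional duty on 1342.81 from Karovia: +33.2%. Applied ad valorem rate: 12% + 33.2% = 45.2%.
Duty = £109,439.01 × 45.2% + 447 × £2.80 = £50,718.03.
Total = £6,073.14 + £1,700.04 + £50,718.03 = £58,491.21.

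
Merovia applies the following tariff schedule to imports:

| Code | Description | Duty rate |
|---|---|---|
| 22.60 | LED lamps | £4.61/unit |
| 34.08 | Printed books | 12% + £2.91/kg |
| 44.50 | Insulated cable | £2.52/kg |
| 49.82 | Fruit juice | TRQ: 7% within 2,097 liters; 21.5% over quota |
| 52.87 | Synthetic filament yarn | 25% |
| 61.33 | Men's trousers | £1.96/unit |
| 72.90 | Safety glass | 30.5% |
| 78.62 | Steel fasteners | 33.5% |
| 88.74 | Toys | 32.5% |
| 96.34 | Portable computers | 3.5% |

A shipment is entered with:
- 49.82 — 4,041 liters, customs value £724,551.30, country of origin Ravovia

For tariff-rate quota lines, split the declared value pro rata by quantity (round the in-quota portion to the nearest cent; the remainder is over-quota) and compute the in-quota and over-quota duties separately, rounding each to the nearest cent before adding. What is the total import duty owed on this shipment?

Line 1 (49.82, Ravovia, 4,041 liters, £724,551.30):
Code 49.82 is under a tariff-rate quota (threshold 2,097 liters). In-quota: 2,097 liters at 7%; over-quota: 1,944 liters at 21.5%.
Pro-rata value split: in-quota = £724,551.30 × 2,097/4,041 = £375,992.10; over-quota = £724,551.30 − £375,992.10 = £348,559.20.
In-quota duty = £375,992.10 × 7% = £26,319.45. Over-quota duty = £348,559.20 × 21.5% = £74,940.23.
Line duty = £26,319.45 + £74,940.23 = £101,259.68.

£101,259.68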